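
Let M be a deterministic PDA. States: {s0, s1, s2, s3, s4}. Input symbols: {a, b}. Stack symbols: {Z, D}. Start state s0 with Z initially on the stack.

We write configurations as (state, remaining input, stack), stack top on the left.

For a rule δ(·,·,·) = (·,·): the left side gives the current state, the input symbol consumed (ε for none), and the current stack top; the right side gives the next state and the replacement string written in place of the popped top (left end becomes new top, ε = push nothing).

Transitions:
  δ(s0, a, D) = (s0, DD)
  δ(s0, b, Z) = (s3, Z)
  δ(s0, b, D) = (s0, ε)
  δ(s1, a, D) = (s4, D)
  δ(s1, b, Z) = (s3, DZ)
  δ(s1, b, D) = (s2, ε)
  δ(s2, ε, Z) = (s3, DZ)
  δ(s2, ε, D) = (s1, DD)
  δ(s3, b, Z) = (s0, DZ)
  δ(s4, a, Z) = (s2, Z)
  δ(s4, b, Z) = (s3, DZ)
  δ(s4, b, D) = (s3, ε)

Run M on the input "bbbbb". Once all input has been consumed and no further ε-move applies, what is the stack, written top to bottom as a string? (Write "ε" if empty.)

(s0, bbbbb, Z)
  read b, top Z: go to s3, push Z → (s3, bbbb, Z)
  read b, top Z: go to s0, push DZ → (s0, bbb, DZ)
  read b, top D: go to s0, push ε → (s0, bb, Z)
  read b, top Z: go to s3, push Z → (s3, b, Z)
  read b, top Z: go to s0, push DZ → (s0, ε, DZ)
All input consumed in state s0 with stack DZ.

DZ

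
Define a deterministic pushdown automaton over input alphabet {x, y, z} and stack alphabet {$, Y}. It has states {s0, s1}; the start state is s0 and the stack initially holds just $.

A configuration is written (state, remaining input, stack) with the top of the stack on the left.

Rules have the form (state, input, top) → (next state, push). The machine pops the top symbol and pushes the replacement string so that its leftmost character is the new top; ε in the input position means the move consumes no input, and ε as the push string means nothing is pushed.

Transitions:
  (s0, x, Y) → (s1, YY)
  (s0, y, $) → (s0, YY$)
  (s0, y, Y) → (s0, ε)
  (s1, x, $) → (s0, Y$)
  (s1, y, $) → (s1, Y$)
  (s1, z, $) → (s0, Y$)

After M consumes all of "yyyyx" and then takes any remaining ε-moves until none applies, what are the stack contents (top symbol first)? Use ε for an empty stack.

(s0, yyyyx, $)
  read y, top $: go to s0, push YY$ → (s0, yyyx, YY$)
  read y, top Y: go to s0, push ε → (s0, yyx, Y$)
  read y, top Y: go to s0, push ε → (s0, yx, $)
  read y, top $: go to s0, push YY$ → (s0, x, YY$)
  read x, top Y: go to s1, push YY → (s1, ε, YYY$)
All input consumed in state s1 with stack YYY$.

YYY$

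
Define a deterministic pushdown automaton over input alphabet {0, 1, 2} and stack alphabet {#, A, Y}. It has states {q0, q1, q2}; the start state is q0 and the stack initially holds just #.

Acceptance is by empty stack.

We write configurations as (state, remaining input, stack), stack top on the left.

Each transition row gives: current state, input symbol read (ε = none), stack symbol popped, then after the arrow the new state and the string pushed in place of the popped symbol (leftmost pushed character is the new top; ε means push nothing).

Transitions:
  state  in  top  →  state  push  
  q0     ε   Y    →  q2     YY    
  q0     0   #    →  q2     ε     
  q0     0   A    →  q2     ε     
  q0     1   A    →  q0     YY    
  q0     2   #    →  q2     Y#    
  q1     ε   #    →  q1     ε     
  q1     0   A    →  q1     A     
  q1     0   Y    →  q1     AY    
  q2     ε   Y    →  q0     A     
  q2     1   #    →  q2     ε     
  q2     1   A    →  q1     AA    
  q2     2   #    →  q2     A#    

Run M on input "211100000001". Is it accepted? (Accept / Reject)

Accept

(q0, 211100000001, #)
  read 2, top #: go to q2, push Y# → (q2, 11100000001, Y#)
  ε-move, top Y: go to q0, push A → (q0, 11100000001, A#)
  read 1, top A: go to q0, push YY → (q0, 1100000001, YY#)
  ε-move, top Y: go to q2, push YY → (q2, 1100000001, YYY#)
  ε-move, top Y: go to q0, push A → (q0, 1100000001, AYY#)
  read 1, top A: go to q0, push YY → (q0, 100000001, YYYY#)
  ε-move, top Y: go to q2, push YY → (q2, 100000001, YYYYY#)
  ε-move, top Y: go to q0, push A → (q0, 100000001, AYYYY#)
  read 1, top A: go to q0, push YY → (q0, 00000001, YYYYYY#)
  ε-move, top Y: go to q2, push YY → (q2, 00000001, YYYYYYY#)
  ε-move, top Y: go to q0, push A → (q0, 00000001, AYYYYYY#)
  read 0, top A: go to q2, push ε → (q2, 0000001, YYYYYY#)
  ε-move, top Y: go to q0, push A → (q0, 0000001, AYYYYY#)
  read 0, top A: go to q2, push ε → (q2, 000001, YYYYY#)
  ε-move, top Y: go to q0, push A → (q0, 000001, AYYYY#)
  read 0, top A: go to q2, push ε → (q2, 00001, YYYY#)
  ε-move, top Y: go to q0, push A → (q0, 00001, AYYY#)
  read 0, top A: go to q2, push ε → (q2, 0001, YYY#)
  ε-move, top Y: go to q0, push A → (q0, 0001, AYY#)
  read 0, top A: go to q2, push ε → (q2, 001, YY#)
  ε-move, top Y: go to q0, push A → (q0, 001, AY#)
  read 0, top A: go to q2, push ε → (q2, 01, Y#)
  ε-move, top Y: go to q0, push A → (q0, 01, A#)
  read 0, top A: go to q2, push ε → (q2, 1, #)
  read 1, top #: go to q2, push ε → (q2, ε, ε)
All input consumed and the stack is empty.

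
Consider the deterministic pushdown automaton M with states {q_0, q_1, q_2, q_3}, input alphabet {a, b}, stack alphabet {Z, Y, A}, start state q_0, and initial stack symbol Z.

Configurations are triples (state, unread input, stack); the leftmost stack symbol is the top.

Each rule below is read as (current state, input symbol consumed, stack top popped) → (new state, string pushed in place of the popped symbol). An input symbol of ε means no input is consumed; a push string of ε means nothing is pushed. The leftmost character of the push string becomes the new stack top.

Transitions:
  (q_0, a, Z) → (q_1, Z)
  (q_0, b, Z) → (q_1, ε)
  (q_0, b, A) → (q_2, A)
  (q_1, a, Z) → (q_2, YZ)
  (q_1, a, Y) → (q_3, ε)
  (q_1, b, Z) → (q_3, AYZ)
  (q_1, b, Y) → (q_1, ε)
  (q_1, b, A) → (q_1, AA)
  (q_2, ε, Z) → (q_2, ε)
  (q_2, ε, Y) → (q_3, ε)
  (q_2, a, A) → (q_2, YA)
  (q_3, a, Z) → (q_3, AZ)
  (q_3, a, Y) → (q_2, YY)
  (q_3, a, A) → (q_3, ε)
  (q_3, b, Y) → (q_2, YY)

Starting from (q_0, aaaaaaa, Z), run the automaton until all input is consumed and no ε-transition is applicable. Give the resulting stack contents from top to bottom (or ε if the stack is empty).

AZ

(q_0, aaaaaaa, Z)
  read a, top Z: go to q_1, push Z → (q_1, aaaaaa, Z)
  read a, top Z: go to q_2, push YZ → (q_2, aaaaa, YZ)
  ε-move, top Y: go to q_3, push ε → (q_3, aaaaa, Z)
  read a, top Z: go to q_3, push AZ → (q_3, aaaa, AZ)
  read a, top A: go to q_3, push ε → (q_3, aaa, Z)
  read a, top Z: go to q_3, push AZ → (q_3, aa, AZ)
  read a, top A: go to q_3, push ε → (q_3, a, Z)
  read a, top Z: go to q_3, push AZ → (q_3, ε, AZ)
All input consumed in state q_3 with stack AZ.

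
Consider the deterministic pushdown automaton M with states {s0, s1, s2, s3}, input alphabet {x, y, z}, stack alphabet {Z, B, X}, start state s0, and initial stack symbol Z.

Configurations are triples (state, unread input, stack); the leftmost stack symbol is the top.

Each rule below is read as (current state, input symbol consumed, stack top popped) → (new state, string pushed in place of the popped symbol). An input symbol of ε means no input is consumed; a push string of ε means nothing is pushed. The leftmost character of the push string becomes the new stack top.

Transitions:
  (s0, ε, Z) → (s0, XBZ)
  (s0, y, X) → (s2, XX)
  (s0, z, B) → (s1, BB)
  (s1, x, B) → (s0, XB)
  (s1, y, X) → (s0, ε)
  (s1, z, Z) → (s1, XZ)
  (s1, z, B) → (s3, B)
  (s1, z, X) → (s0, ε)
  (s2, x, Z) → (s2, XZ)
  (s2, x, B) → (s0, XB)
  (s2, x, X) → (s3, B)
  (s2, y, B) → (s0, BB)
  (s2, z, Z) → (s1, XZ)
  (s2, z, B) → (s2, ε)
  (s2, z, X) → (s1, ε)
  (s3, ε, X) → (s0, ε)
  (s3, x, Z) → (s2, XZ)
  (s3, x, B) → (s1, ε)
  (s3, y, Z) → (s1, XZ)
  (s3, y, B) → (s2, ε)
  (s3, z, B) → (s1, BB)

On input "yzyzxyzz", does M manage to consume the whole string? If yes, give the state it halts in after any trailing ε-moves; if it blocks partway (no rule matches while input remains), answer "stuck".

(s0, yzyzxyzz, Z)
  ε-move, top Z: go to s0, push XBZ → (s0, yzyzxyzz, XBZ)
  read y, top X: go to s2, push XX → (s2, zyzxyzz, XXBZ)
  read z, top X: go to s1, push ε → (s1, yzxyzz, XBZ)
  read y, top X: go to s0, push ε → (s0, zxyzz, BZ)
  read z, top B: go to s1, push BB → (s1, xyzz, BBZ)
  read x, top B: go to s0, push XB → (s0, yzz, XBBZ)
  read y, top X: go to s2, push XX → (s2, zz, XXBBZ)
  read z, top X: go to s1, push ε → (s1, z, XBBZ)
  read z, top X: go to s0, push ε → (s0, ε, BBZ)
All input consumed; M is in state s0.

s0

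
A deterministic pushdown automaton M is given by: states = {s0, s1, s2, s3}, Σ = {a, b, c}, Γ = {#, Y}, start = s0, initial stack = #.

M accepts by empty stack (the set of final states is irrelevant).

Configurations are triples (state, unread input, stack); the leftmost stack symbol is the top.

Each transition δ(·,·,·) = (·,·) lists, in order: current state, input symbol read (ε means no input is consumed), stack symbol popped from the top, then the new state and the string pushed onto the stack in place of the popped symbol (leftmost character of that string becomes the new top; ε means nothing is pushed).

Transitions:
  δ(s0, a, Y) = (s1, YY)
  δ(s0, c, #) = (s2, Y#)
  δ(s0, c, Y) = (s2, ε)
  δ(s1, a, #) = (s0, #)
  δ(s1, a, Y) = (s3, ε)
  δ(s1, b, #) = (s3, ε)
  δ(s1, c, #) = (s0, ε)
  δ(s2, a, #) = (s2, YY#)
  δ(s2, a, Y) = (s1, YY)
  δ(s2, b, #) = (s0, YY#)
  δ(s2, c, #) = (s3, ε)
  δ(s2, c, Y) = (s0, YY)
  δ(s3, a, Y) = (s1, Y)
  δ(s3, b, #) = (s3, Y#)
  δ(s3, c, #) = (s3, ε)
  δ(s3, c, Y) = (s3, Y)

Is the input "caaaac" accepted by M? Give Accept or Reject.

(s0, caaaac, #)
  read c, top #: go to s2, push Y# → (s2, aaaac, Y#)
  read a, top Y: go to s1, push YY → (s1, aaac, YY#)
  read a, top Y: go to s3, push ε → (s3, aac, Y#)
  read a, top Y: go to s1, push Y → (s1, ac, Y#)
  read a, top Y: go to s3, push ε → (s3, c, #)
  read c, top #: go to s3, push ε → (s3, ε, ε)
All input consumed and the stack is empty.

Accept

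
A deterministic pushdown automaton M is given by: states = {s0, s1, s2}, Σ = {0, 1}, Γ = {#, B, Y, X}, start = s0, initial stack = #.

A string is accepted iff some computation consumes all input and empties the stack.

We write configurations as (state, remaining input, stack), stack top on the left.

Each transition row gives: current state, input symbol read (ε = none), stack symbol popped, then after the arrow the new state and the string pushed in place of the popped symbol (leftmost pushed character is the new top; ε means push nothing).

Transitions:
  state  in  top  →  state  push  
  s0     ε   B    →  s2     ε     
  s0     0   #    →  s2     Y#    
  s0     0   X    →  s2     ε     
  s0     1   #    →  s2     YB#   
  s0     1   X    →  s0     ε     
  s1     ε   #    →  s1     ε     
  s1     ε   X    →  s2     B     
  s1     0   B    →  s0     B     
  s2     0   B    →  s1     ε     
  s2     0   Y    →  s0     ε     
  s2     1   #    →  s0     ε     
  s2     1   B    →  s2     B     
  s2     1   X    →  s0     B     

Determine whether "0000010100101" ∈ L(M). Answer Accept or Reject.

Reject

(s0, 0000010100101, #) ⊢ (s2, 000010100101, Y#) ⊢ (s0, 00010100101, #) ⊢ (s2, 0010100101, Y#) ⊢ (s0, 010100101, #) ⊢ (s2, 10100101, Y#)
No transition applies at (s2, 10100101, Y#); input not fully consumed.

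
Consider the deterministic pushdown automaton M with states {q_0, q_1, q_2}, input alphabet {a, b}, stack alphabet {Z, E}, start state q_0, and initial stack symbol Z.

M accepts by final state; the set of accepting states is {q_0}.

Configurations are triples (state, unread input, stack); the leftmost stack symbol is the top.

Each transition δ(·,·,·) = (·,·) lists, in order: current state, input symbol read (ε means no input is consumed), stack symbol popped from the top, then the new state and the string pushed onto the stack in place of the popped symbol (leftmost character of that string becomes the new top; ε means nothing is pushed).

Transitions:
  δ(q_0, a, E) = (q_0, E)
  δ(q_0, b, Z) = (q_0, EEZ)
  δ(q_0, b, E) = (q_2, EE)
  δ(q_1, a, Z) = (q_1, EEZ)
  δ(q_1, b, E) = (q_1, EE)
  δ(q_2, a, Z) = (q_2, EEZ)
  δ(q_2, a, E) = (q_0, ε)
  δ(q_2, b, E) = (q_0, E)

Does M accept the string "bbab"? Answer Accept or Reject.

Reject

(q_0, bbab, Z)
  read b, top Z: go to q_0, push EEZ → (q_0, bab, EEZ)
  read b, top E: go to q_2, push EE → (q_2, ab, EEEZ)
  read a, top E: go to q_0, push ε → (q_0, b, EEZ)
  read b, top E: go to q_2, push EE → (q_2, ε, EEEZ)
All input consumed; state q_2 ∉ F and no further ε-move applies.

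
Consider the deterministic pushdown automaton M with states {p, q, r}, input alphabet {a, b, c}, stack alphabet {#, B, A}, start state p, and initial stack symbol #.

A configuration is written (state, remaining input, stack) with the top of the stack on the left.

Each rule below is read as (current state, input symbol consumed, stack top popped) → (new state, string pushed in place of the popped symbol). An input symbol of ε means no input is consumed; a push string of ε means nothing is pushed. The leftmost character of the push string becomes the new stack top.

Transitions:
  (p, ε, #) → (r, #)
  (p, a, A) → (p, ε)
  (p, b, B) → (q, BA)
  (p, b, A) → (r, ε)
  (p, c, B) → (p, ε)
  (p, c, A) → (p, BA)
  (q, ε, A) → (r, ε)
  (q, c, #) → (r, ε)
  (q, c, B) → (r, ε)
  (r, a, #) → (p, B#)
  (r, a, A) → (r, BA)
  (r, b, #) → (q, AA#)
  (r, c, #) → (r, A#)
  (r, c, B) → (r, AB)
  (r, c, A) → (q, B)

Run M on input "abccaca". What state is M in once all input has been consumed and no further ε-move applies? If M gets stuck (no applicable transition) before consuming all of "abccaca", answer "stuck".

stuck

(p, abccaca, #)
  ε-move, top #: go to r, push # → (r, abccaca, #)
  read a, top #: go to p, push B# → (p, bccaca, B#)
  read b, top B: go to q, push BA → (q, ccaca, BA#)
  read c, top B: go to r, push ε → (r, caca, A#)
  read c, top A: go to q, push B → (q, aca, B#)
No transition for (q, a, top B); M blocks with input aca remaining.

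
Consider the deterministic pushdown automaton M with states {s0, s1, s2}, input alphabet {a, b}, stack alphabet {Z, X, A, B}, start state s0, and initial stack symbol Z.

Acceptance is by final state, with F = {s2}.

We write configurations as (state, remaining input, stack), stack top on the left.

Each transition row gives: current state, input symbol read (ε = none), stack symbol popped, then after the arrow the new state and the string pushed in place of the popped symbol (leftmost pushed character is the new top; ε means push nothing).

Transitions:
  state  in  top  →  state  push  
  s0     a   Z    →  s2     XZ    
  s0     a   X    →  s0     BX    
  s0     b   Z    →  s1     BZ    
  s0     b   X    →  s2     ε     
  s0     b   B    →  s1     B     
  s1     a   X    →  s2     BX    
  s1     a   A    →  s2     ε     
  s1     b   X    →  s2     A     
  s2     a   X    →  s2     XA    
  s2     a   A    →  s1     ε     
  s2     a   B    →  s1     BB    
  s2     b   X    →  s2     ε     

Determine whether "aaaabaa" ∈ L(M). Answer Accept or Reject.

(s0, aaaabaa, Z)
  read a, top Z: go to s2, push XZ → (s2, aaabaa, XZ)
  read a, top X: go to s2, push XA → (s2, aabaa, XAZ)
  read a, top X: go to s2, push XA → (s2, abaa, XAAZ)
  read a, top X: go to s2, push XA → (s2, baa, XAAAZ)
  read b, top X: go to s2, push ε → (s2, aa, AAAZ)
  read a, top A: go to s1, push ε → (s1, a, AAZ)
  read a, top A: go to s2, push ε → (s2, ε, AZ)
All input consumed; state s2 ∈ F.

Accept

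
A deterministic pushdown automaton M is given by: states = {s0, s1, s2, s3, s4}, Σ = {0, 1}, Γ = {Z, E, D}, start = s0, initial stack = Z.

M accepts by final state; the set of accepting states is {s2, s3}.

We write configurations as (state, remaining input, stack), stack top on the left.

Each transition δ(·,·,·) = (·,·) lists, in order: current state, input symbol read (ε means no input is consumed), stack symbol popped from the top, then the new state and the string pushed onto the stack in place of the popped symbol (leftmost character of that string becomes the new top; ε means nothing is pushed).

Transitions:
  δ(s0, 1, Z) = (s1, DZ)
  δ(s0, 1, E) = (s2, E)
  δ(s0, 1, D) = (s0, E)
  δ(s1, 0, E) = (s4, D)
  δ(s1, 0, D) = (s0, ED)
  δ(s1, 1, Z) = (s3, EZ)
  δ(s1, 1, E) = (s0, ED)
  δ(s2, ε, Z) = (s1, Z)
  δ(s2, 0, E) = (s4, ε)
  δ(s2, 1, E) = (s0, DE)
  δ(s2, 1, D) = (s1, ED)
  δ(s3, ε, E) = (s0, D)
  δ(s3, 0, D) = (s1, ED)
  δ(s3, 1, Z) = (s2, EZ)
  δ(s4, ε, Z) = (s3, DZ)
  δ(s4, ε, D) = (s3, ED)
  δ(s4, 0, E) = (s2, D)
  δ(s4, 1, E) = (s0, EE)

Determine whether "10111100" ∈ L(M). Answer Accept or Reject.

(s0, 10111100, Z)
  read 1, top Z: go to s1, push DZ → (s1, 0111100, DZ)
  read 0, top D: go to s0, push ED → (s0, 111100, EDZ)
  read 1, top E: go to s2, push E → (s2, 11100, EDZ)
  read 1, top E: go to s0, push DE → (s0, 1100, DEDZ)
  read 1, top D: go to s0, push E → (s0, 100, EEDZ)
  read 1, top E: go to s2, push E → (s2, 00, EEDZ)
  read 0, top E: go to s4, push ε → (s4, 0, EDZ)
  read 0, top E: go to s2, push D → (s2, ε, DDZ)
All input consumed; state s2 ∈ F.

Accept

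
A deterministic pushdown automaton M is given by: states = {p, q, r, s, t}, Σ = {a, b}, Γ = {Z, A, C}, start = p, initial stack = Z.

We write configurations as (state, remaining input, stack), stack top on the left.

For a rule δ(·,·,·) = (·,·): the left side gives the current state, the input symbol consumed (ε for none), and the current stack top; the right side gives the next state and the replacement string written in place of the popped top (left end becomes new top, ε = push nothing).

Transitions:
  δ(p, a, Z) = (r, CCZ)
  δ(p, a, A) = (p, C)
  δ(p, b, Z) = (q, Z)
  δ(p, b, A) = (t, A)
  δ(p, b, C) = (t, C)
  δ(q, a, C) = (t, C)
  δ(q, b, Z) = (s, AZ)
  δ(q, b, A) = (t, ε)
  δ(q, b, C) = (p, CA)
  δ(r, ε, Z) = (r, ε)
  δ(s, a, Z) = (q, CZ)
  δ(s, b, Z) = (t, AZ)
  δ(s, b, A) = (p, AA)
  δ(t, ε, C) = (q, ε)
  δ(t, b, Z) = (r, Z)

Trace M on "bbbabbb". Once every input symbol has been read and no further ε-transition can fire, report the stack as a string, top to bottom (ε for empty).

(p, bbbabbb, Z)
  read b, top Z: go to q, push Z → (q, bbabbb, Z)
  read b, top Z: go to s, push AZ → (s, babbb, AZ)
  read b, top A: go to p, push AA → (p, abbb, AAZ)
  read a, top A: go to p, push C → (p, bbb, CAZ)
  read b, top C: go to t, push C → (t, bb, CAZ)
  ε-move, top C: go to q, push ε → (q, bb, AZ)
  read b, top A: go to t, push ε → (t, b, Z)
  read b, top Z: go to r, push Z → (r, ε, Z)
  ε-move, top Z: go to r, push ε → (r, ε, ε)
All input consumed in state r with stack ε.

ε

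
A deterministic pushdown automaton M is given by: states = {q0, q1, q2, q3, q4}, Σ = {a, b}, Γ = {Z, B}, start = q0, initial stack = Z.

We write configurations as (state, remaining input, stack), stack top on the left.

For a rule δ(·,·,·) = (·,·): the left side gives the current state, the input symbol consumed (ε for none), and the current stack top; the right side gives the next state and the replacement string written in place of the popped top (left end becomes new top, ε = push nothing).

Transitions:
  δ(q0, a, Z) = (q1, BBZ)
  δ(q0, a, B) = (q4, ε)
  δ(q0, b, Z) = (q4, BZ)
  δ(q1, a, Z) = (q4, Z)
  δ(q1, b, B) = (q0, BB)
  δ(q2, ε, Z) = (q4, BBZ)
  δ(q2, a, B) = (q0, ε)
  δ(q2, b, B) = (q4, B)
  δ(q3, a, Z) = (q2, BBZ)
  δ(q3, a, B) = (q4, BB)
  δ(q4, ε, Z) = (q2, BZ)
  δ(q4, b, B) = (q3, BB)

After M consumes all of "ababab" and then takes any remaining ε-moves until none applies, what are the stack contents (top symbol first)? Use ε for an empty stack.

BBBBBZ

(q0, ababab, Z)
  read a, top Z: go to q1, push BBZ → (q1, babab, BBZ)
  read b, top B: go to q0, push BB → (q0, abab, BBBZ)
  read a, top B: go to q4, push ε → (q4, bab, BBZ)
  read b, top B: go to q3, push BB → (q3, ab, BBBZ)
  read a, top B: go to q4, push BB → (q4, b, BBBBZ)
  read b, top B: go to q3, push BB → (q3, ε, BBBBBZ)
All input consumed in state q3 with stack BBBBBZ.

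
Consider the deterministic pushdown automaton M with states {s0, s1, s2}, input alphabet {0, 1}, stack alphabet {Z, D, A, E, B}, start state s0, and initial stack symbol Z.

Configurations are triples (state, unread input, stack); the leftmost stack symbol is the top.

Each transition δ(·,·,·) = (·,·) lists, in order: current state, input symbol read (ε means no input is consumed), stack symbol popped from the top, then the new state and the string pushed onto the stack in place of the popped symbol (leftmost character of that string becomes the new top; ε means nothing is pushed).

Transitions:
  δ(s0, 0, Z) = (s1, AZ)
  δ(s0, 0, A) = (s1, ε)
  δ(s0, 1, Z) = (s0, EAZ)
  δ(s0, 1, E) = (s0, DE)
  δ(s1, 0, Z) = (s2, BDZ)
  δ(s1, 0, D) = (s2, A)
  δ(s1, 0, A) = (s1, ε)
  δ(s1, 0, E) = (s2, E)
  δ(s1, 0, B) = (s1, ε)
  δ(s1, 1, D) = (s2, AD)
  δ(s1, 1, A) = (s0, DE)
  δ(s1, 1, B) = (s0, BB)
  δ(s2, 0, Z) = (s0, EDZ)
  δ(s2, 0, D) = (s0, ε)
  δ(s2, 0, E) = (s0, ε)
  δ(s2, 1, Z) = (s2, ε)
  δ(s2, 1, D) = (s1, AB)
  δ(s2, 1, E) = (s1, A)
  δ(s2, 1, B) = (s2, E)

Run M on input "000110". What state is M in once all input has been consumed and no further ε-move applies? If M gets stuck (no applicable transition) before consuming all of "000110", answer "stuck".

s1

(s0, 000110, Z)
  read 0, top Z: go to s1, push AZ → (s1, 00110, AZ)
  read 0, top A: go to s1, push ε → (s1, 0110, Z)
  read 0, top Z: go to s2, push BDZ → (s2, 110, BDZ)
  read 1, top B: go to s2, push E → (s2, 10, EDZ)
  read 1, top E: go to s1, push A → (s1, 0, ADZ)
  read 0, top A: go to s1, push ε → (s1, ε, DZ)
All input consumed; M is in state s1.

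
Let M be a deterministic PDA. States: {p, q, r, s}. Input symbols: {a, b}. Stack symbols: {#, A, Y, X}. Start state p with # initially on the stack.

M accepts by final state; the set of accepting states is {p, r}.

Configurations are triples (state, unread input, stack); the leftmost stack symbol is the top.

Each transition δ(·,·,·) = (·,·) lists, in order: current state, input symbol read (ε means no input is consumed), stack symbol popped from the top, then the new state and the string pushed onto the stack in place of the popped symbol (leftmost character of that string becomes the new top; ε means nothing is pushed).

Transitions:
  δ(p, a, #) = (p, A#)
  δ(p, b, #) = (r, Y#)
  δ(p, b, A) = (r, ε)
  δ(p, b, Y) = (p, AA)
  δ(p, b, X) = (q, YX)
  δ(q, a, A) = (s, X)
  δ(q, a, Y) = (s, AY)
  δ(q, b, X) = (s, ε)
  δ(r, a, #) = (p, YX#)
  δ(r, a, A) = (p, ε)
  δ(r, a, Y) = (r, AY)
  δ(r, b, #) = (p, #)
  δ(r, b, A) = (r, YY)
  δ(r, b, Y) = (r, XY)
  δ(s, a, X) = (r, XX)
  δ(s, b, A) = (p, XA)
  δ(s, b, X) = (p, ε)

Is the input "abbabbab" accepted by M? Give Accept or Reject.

Accept

(p, abbabbab, #)
  read a, top #: go to p, push A# → (p, bbabbab, A#)
  read b, top A: go to r, push ε → (r, babbab, #)
  read b, top #: go to p, push # → (p, abbab, #)
  read a, top #: go to p, push A# → (p, bbab, A#)
  read b, top A: go to r, push ε → (r, bab, #)
  read b, top #: go to p, push # → (p, ab, #)
  read a, top #: go to p, push A# → (p, b, A#)
  read b, top A: go to r, push ε → (r, ε, #)
All input consumed; state r ∈ F.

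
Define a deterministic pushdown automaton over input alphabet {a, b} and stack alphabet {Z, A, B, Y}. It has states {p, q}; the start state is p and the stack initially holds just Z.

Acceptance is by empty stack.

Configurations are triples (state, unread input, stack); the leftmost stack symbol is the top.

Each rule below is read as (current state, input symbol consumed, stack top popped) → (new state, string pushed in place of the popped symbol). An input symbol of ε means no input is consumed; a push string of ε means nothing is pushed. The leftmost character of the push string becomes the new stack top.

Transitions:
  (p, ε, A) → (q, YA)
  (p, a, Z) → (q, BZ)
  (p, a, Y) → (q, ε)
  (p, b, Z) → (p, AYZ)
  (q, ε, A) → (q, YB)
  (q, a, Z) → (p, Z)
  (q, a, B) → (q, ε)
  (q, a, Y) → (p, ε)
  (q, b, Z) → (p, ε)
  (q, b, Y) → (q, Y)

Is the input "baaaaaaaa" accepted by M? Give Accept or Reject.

(p, baaaaaaaa, Z)
  read b, top Z: go to p, push AYZ → (p, aaaaaaaa, AYZ)
  ε-move, top A: go to q, push YA → (q, aaaaaaaa, YAYZ)
  read a, top Y: go to p, push ε → (p, aaaaaaa, AYZ)
  ε-move, top A: go to q, push YA → (q, aaaaaaa, YAYZ)
  read a, top Y: go to p, push ε → (p, aaaaaa, AYZ)
  ε-move, top A: go to q, push YA → (q, aaaaaa, YAYZ)
  read a, top Y: go to p, push ε → (p, aaaaa, AYZ)
  ε-move, top A: go to q, push YA → (q, aaaaa, YAYZ)
  read a, top Y: go to p, push ε → (p, aaaa, AYZ)
  ε-move, top A: go to q, push YA → (q, aaaa, YAYZ)
  read a, top Y: go to p, push ε → (p, aaa, AYZ)
  ε-move, top A: go to q, push YA → (q, aaa, YAYZ)
  read a, top Y: go to p, push ε → (p, aa, AYZ)
  ε-move, top A: go to q, push YA → (q, aa, YAYZ)
  read a, top Y: go to p, push ε → (p, a, AYZ)
  ε-move, top A: go to q, push YA → (q, a, YAYZ)
  read a, top Y: go to p, push ε → (p, ε, AYZ)
  ε-move, top A: go to q, push YA → (q, ε, YAYZ)
All input consumed; stack is YAYZ, not empty, and no further ε-move applies.

Reject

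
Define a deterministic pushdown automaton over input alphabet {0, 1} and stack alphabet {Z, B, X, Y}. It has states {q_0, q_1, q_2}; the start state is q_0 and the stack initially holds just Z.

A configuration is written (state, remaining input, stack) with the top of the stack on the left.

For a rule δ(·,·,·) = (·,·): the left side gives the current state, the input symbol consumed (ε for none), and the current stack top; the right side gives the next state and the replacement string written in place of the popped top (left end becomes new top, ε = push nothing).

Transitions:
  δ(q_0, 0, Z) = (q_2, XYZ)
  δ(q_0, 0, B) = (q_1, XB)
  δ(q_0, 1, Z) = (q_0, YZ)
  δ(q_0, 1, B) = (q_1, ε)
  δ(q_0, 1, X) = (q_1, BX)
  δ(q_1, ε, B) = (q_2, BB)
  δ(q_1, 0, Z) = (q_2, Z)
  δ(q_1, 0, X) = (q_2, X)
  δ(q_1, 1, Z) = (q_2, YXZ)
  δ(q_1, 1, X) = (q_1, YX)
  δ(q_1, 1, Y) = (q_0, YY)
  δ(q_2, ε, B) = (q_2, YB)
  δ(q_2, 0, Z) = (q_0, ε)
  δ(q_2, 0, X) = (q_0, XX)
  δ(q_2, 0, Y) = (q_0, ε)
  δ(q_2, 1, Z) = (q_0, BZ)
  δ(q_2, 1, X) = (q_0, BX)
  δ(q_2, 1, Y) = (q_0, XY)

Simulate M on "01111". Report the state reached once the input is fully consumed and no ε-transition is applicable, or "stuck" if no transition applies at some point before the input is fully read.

(q_0, 01111, Z)
  read 0, top Z: go to q_2, push XYZ → (q_2, 1111, XYZ)
  read 1, top X: go to q_0, push BX → (q_0, 111, BXYZ)
  read 1, top B: go to q_1, push ε → (q_1, 11, XYZ)
  read 1, top X: go to q_1, push YX → (q_1, 1, YXYZ)
  read 1, top Y: go to q_0, push YY → (q_0, ε, YYXYZ)
All input consumed; M is in state q_0.

q_0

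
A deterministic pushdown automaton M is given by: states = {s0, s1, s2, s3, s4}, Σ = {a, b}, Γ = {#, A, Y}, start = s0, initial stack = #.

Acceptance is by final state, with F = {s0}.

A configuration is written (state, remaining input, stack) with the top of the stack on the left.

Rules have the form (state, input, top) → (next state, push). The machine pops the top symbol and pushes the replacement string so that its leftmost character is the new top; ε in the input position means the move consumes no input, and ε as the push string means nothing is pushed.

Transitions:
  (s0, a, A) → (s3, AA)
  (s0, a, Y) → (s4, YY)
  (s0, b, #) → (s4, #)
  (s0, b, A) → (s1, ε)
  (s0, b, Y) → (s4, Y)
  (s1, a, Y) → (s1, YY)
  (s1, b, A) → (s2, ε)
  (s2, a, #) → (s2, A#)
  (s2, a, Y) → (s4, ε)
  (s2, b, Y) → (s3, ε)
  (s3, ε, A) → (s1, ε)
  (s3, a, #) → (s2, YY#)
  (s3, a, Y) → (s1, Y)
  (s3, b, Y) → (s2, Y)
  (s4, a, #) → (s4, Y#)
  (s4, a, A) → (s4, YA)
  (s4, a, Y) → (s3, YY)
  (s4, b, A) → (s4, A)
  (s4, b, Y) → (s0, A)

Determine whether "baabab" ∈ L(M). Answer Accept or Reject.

(s0, baabab, #)
  read b, top #: go to s4, push # → (s4, aabab, #)
  read a, top #: go to s4, push Y# → (s4, abab, Y#)
  read a, top Y: go to s3, push YY → (s3, bab, YY#)
  read b, top Y: go to s2, push Y → (s2, ab, YY#)
  read a, top Y: go to s4, push ε → (s4, b, Y#)
  read b, top Y: go to s0, push A → (s0, ε, A#)
All input consumed; state s0 ∈ F.

Accept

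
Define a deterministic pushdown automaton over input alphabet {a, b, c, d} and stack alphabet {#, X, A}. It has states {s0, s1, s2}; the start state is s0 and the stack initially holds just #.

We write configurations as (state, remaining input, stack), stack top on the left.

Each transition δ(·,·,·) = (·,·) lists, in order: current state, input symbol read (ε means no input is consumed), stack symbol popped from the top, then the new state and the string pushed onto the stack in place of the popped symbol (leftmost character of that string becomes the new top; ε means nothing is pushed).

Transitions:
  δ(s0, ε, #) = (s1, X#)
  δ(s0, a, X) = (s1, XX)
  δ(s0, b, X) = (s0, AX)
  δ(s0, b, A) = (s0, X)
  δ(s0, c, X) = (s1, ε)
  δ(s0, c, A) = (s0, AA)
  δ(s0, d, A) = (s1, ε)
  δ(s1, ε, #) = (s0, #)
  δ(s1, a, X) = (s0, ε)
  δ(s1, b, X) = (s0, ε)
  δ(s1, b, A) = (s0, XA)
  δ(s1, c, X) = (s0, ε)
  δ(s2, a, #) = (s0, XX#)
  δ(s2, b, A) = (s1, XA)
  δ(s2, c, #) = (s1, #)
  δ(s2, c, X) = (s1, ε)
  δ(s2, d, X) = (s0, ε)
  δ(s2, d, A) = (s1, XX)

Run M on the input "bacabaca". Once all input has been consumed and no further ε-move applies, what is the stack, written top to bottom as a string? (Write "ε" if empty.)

(s0, bacabaca, #)
  ε-move, top #: go to s1, push X# → (s1, bacabaca, X#)
  read b, top X: go to s0, push ε → (s0, acabaca, #)
  ε-move, top #: go to s1, push X# → (s1, acabaca, X#)
  read a, top X: go to s0, push ε → (s0, cabaca, #)
  ε-move, top #: go to s1, push X# → (s1, cabaca, X#)
  read c, top X: go to s0, push ε → (s0, abaca, #)
  ε-move, top #: go to s1, push X# → (s1, abaca, X#)
  read a, top X: go to s0, push ε → (s0, baca, #)
  ε-move, top #: go to s1, push X# → (s1, baca, X#)
  read b, top X: go to s0, push ε → (s0, aca, #)
  ε-move, top #: go to s1, push X# → (s1, aca, X#)
  read a, top X: go to s0, push ε → (s0, ca, #)
  ε-move, top #: go to s1, push X# → (s1, ca, X#)
  read c, top X: go to s0, push ε → (s0, a, #)
  ε-move, top #: go to s1, push X# → (s1, a, X#)
  read a, top X: go to s0, push ε → (s0, ε, #)
  ε-move, top #: go to s1, push X# → (s1, ε, X#)
All input consumed in state s1 with stack X#.

X#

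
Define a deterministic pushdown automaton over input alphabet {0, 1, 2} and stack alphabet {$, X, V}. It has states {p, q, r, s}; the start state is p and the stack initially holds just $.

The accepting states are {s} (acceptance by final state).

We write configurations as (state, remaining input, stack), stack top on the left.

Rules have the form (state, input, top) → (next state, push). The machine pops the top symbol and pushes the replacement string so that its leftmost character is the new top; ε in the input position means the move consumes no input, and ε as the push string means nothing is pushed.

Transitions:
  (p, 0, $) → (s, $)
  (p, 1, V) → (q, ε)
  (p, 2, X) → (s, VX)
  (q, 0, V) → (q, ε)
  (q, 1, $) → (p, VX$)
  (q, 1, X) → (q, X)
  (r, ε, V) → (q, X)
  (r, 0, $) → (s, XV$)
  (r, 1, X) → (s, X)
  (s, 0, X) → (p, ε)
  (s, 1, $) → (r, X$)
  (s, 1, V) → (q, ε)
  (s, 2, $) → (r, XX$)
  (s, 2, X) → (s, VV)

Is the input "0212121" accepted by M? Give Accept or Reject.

Reject

(p, 0212121, $)
  read 0, top $: go to s, push $ → (s, 212121, $)
  read 2, top $: go to r, push XX$ → (r, 12121, XX$)
  read 1, top X: go to s, push X → (s, 2121, XX$)
  read 2, top X: go to s, push VV → (s, 121, VVX$)
  read 1, top V: go to q, push ε → (q, 21, VX$)
No transition applies at (q, 21, VX$); input not fully consumed.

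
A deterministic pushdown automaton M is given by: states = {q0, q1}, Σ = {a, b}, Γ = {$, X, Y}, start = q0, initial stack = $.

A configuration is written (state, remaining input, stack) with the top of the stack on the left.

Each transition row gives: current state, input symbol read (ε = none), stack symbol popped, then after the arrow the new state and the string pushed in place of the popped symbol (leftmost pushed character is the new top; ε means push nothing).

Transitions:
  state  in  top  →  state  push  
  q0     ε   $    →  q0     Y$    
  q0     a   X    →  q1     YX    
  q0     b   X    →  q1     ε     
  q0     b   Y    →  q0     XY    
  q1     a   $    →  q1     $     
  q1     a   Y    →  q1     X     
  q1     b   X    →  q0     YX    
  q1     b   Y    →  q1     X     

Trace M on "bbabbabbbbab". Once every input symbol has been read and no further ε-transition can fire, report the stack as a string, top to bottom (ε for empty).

YXXXYX$

(q0, bbabbabbbbab, $)
  ε-move, top $: go to q0, push Y$ → (q0, bbabbabbbbab, Y$)
  read b, top Y: go to q0, push XY → (q0, babbabbbbab, XY$)
  read b, top X: go to q1, push ε → (q1, abbabbbbab, Y$)
  read a, top Y: go to q1, push X → (q1, bbabbbbab, X$)
  read b, top X: go to q0, push YX → (q0, babbbbab, YX$)
  read b, top Y: go to q0, push XY → (q0, abbbbab, XYX$)
  read a, top X: go to q1, push YX → (q1, bbbbab, YXYX$)
  read b, top Y: go to q1, push X → (q1, bbbab, XXYX$)
  read b, top X: go to q0, push YX → (q0, bbab, YXXYX$)
  read b, top Y: go to q0, push XY → (q0, bab, XYXXYX$)
  read b, top X: go to q1, push ε → (q1, ab, YXXYX$)
  read a, top Y: go to q1, push X → (q1, b, XXXYX$)
  read b, top X: go to q0, push YX → (q0, ε, YXXXYX$)
All input consumed in state q0 with stack YXXXYX$.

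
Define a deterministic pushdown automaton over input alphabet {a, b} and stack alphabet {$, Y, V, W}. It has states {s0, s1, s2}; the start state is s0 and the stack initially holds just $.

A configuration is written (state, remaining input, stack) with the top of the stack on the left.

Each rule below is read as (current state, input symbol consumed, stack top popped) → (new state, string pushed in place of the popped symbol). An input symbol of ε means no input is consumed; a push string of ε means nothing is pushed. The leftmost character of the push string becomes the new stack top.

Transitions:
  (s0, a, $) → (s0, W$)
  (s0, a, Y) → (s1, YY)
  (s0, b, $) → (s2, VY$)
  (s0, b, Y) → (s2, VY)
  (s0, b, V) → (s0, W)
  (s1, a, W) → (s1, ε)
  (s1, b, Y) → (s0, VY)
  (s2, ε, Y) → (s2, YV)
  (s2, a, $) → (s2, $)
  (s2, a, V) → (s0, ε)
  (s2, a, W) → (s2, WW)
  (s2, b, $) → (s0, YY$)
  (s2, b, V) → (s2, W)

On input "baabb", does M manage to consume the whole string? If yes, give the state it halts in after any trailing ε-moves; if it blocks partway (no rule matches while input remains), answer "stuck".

(s0, baabb, $) ⊢ (s2, aabb, VY$) ⊢ (s0, abb, Y$) ⊢ (s1, bb, YY$) ⊢ (s0, b, VYY$) ⊢ (s0, ε, WYY$)
All input consumed; M is in state s0.

s0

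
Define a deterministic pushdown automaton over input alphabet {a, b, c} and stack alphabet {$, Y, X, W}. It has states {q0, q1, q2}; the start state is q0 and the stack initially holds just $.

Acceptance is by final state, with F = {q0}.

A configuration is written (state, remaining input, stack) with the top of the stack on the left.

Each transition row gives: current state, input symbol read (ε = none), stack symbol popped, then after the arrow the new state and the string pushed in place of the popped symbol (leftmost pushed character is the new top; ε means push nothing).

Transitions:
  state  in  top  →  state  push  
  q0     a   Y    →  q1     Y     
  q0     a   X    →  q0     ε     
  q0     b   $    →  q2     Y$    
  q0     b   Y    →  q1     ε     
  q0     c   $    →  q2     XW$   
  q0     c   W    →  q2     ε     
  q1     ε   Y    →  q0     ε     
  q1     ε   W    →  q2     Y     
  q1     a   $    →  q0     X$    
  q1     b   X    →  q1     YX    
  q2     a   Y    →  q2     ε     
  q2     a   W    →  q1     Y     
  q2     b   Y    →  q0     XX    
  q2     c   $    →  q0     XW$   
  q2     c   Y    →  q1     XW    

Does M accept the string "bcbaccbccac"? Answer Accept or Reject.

(q0, bcbaccbccac, $)
  read b, top $: go to q2, push Y$ → (q2, cbaccbccac, Y$)
  read c, top Y: go to q1, push XW → (q1, baccbccac, XW$)
  read b, top X: go to q1, push YX → (q1, accbccac, YXW$)
  ε-move, top Y: go to q0, push ε → (q0, accbccac, XW$)
  read a, top X: go to q0, push ε → (q0, ccbccac, W$)
  read c, top W: go to q2, push ε → (q2, cbccac, $)
  read c, top $: go to q0, push XW$ → (q0, bccac, XW$)
No transition applies at (q0, bccac, XW$); input not fully consumed.

Reject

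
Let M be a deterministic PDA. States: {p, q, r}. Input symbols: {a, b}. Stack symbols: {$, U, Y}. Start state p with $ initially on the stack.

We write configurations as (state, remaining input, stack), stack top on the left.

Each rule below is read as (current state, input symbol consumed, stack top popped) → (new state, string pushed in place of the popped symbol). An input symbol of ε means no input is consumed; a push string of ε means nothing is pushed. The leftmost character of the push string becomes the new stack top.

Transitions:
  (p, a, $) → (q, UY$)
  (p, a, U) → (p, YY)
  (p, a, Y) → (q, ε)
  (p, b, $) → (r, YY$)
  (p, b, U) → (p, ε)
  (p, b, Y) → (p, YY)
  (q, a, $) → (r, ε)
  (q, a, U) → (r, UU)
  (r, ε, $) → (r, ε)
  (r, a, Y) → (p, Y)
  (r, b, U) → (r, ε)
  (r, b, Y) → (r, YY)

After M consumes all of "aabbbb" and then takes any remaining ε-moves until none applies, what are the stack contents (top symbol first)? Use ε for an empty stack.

(p, aabbbb, $)
  read a, top $: go to q, push UY$ → (q, abbbb, UY$)
  read a, top U: go to r, push UU → (r, bbbb, UUY$)
  read b, top U: go to r, push ε → (r, bbb, UY$)
  read b, top U: go to r, push ε → (r, bb, Y$)
  read b, top Y: go to r, push YY → (r, b, YY$)
  read b, top Y: go to r, push YY → (r, ε, YYY$)
All input consumed in state r with stack YYY$.

YYY$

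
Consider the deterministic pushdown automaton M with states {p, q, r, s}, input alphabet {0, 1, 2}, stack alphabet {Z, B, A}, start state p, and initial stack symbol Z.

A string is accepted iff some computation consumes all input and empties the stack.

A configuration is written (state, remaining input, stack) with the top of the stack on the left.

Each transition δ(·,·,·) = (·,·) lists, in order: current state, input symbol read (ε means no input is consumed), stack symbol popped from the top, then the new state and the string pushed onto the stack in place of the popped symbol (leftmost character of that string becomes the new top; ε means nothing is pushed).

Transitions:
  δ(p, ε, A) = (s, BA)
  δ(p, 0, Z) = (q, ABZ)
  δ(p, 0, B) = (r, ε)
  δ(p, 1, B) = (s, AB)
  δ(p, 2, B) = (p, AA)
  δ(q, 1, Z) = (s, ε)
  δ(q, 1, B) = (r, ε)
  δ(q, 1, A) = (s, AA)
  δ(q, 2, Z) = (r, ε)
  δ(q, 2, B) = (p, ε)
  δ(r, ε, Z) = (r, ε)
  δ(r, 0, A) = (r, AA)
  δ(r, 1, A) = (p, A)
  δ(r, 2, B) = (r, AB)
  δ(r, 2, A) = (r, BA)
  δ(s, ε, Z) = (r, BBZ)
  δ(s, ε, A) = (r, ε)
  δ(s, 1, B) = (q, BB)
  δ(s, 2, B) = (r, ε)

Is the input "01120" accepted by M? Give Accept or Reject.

Reject

(p, 01120, Z) ⊢ (q, 1120, ABZ) ⊢ (s, 120, AABZ) ⊢ (r, 120, ABZ) ⊢ (p, 20, ABZ) ⊢ (s, 20, BABZ) ⊢ (r, 0, ABZ) ⊢ (r, ε, AABZ)
All input consumed; stack is AABZ, not empty, and no further ε-move applies.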